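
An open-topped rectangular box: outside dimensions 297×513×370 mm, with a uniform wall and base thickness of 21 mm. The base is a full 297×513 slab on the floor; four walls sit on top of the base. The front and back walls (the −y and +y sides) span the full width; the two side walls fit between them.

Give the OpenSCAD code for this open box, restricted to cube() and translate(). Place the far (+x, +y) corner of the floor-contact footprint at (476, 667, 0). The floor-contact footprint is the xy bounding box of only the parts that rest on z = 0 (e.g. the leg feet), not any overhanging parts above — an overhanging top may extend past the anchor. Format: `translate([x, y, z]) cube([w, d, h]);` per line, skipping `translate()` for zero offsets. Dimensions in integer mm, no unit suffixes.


translate([179, 154, 0]) cube([297, 513, 21]);
translate([179, 154, 21]) cube([297, 21, 349]);
translate([179, 646, 21]) cube([297, 21, 349]);
translate([179, 175, 21]) cube([21, 471, 349]);
translate([455, 175, 21]) cube([21, 471, 349]);


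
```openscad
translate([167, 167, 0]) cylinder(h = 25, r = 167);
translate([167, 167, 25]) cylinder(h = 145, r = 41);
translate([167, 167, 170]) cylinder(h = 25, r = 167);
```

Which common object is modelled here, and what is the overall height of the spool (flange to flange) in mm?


A spool. The overall height is 195 mm.

Three coaxial cylinders, large–small–large — a spool. Two 25 mm flanges and a 145 mm core give 25 + 145 + 25 = 195 mm.


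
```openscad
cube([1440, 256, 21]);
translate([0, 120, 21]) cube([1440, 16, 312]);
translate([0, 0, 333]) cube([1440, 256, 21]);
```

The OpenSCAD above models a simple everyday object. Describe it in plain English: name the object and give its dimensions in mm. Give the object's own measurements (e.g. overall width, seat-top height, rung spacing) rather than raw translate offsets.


An I-beam lying along x, 1440 mm long. Overall section height 354 mm. Two flanges 256 mm wide (y) and 21 mm thick, one on the floor and one at the top; a web 16 mm thick runs between them, centred on the flange width.


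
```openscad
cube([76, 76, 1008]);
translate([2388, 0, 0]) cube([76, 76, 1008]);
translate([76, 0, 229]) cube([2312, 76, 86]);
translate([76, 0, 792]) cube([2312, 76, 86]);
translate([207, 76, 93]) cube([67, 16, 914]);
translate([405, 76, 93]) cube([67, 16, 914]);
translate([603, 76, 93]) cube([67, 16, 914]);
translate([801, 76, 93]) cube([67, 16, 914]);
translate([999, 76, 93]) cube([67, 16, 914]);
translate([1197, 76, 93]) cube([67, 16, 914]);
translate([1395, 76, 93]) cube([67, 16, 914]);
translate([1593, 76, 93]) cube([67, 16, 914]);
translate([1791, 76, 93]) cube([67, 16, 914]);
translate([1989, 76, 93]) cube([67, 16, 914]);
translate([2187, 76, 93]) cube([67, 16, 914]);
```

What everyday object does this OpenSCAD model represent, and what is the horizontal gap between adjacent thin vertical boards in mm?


A fence section. The picket gap is 131 mm.

Two posts, two rails, 11 pickets — a fence section. Span 2312 mm holds 11 pickets of 67 mm with 12 equal gaps: ⌊(2312 − 11·67) / 12⌋ = 131 mm.


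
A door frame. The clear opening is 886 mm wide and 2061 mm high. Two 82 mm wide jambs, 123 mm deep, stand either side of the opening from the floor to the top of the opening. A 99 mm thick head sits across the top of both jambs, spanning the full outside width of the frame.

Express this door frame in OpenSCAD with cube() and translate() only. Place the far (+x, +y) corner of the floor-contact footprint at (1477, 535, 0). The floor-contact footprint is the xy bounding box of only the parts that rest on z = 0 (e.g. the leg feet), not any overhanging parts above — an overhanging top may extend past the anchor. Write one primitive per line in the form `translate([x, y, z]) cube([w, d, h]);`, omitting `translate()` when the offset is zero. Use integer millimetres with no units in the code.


translate([427, 412, 0]) cube([82, 123, 2061]);
translate([1395, 412, 0]) cube([82, 123, 2061]);
translate([427, 412, 2061]) cube([1050, 123, 99]);


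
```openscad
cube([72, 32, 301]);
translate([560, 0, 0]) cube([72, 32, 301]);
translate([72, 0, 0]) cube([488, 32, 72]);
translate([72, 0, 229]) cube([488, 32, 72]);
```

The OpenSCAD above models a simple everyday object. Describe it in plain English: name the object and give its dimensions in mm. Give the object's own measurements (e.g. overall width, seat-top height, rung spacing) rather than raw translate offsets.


A rectangular picture frame lying in the x–z plane (depth along y). The opening is 488 mm wide (x) by 157 mm tall (z), surrounded by a border 72 mm wide on all four sides. The frame is 32 mm deep and is made of two full-height vertical stiles with two horizontal rails fitted between them.


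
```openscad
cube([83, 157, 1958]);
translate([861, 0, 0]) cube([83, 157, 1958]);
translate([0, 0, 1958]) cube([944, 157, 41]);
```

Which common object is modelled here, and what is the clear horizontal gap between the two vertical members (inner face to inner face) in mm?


A door frame. The clear opening width is 778 mm.

Two 1958 mm tall posts with a header on top — a door frame. The left jamb is 83 mm wide at x = 0; the right jamb starts at x = 861. The clear opening is 861 − 83 = 778 mm.


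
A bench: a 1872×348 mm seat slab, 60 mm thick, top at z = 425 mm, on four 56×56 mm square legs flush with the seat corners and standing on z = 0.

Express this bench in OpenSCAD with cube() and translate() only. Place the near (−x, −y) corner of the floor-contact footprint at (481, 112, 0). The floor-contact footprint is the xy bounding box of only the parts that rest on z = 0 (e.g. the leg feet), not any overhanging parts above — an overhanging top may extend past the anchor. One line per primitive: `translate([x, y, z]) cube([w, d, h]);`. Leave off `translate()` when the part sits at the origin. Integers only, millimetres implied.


translate([481, 112, 365]) cube([1872, 348, 60]);
translate([481, 112, 0]) cube([56, 56, 365]);
translate([481, 404, 0]) cube([56, 56, 365]);
translate([2297, 112, 0]) cube([56, 56, 365]);
translate([2297, 404, 0]) cube([56, 56, 365]);


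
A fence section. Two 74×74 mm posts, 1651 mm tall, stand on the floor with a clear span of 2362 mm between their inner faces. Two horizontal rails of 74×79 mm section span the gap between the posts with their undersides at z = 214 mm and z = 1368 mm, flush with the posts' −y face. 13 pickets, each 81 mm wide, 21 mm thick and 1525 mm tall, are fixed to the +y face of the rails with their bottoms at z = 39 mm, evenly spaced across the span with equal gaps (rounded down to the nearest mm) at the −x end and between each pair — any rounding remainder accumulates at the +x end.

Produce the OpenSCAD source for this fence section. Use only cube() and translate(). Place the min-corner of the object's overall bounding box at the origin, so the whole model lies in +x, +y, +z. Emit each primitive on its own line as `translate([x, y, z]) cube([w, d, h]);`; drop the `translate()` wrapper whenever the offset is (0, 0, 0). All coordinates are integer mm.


cube([74, 74, 1651]);
translate([2436, 0, 0]) cube([74, 74, 1651]);
translate([74, 0, 214]) cube([2362, 74, 79]);
translate([74, 0, 1368]) cube([2362, 74, 79]);
translate([167, 74, 39]) cube([81, 21, 1525]);
translate([341, 74, 39]) cube([81, 21, 1525]);
translate([515, 74, 39]) cube([81, 21, 1525]);
translate([689, 74, 39]) cube([81, 21, 1525]);
translate([863, 74, 39]) cube([81, 21, 1525]);
translate([1037, 74, 39]) cube([81, 21, 1525]);
translate([1211, 74, 39]) cube([81, 21, 1525]);
translate([1385, 74, 39]) cube([81, 21, 1525]);
translate([1559, 74, 39]) cube([81, 21, 1525]);
translate([1733, 74, 39]) cube([81, 21, 1525]);
translate([1907, 74, 39]) cube([81, 21, 1525]);
translate([2081, 74, 39]) cube([81, 21, 1525]);
translate([2255, 74, 39]) cube([81, 21, 1525]);


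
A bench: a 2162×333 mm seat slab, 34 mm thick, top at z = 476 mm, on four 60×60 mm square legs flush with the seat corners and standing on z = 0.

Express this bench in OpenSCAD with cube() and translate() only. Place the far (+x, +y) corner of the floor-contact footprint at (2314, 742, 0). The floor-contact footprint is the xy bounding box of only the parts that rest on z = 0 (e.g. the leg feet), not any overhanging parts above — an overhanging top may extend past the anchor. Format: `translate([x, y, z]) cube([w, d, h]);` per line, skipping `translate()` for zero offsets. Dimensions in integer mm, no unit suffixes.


// leg_h = 476 − 34 = 442
translate([152, 409, 442]) cube([2162, 333, 34]);
translate([152, 409, 0]) cube([60, 60, 442]);
translate([152, 682, 0]) cube([60, 60, 442]);
translate([2254, 409, 0]) cube([60, 60, 442]);
translate([2254, 682, 0]) cube([60, 60, 442]);


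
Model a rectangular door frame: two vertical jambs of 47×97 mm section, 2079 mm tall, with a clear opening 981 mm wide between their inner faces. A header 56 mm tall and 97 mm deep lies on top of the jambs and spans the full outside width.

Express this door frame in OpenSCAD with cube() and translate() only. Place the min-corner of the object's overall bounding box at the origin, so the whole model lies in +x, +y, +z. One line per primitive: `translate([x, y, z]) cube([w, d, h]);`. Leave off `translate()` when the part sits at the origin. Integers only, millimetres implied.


cube([47, 97, 2079]);
translate([1028, 0, 0]) cube([47, 97, 2079]);
translate([0, 0, 2079]) cube([1075, 97, 56]);


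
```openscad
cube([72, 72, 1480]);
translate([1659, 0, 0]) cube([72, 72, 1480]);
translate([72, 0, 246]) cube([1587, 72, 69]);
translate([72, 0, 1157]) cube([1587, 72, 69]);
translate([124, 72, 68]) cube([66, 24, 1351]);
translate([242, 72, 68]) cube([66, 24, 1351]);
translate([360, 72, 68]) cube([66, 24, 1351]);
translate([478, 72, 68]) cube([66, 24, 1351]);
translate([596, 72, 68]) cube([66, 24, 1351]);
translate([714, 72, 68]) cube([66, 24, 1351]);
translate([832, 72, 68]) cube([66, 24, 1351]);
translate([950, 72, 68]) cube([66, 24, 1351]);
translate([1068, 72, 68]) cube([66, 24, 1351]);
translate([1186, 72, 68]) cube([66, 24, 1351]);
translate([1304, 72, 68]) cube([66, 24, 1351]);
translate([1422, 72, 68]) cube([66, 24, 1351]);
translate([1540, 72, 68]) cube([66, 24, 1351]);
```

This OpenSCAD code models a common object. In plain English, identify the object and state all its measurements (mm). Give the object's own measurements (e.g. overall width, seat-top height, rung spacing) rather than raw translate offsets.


A fence section. Two 72×72 mm posts, 1480 mm tall, stand on the floor with a clear span of 1587 mm between their inner faces. Two horizontal rails of 72×69 mm section span the gap between the posts with their undersides at z = 246 mm and z = 1157 mm, flush with the posts' −y face. 13 pickets, each 66 mm wide, 24 mm thick and 1351 mm tall, are fixed to the +y face of the rails with their bottoms at z = 68 mm, spaced across the span with a 52 mm gap after the −x post and between neighbouring pickets, with 53 mm left before the +x post.


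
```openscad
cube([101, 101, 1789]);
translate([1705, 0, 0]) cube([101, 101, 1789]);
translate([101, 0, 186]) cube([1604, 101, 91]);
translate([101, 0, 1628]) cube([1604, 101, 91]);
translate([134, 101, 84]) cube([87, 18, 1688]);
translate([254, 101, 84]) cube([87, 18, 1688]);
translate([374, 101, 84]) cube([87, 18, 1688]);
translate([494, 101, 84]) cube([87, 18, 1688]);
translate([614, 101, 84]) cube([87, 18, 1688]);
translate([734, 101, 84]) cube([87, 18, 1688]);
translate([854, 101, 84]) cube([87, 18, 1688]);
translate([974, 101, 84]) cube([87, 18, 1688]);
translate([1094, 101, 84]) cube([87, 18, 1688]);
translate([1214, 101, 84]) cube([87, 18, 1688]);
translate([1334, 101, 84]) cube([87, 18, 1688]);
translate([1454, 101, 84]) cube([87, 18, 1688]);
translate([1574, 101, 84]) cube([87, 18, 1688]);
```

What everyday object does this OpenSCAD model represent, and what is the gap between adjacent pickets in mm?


A fence section. The picket gap is 33 mm.

Two posts, two rails, 13 pickets — a fence section. Span 1604 mm holds 13 pickets of 87 mm with 14 equal gaps: ⌊(1604 − 13·87) / 14⌋ = 33 mm.


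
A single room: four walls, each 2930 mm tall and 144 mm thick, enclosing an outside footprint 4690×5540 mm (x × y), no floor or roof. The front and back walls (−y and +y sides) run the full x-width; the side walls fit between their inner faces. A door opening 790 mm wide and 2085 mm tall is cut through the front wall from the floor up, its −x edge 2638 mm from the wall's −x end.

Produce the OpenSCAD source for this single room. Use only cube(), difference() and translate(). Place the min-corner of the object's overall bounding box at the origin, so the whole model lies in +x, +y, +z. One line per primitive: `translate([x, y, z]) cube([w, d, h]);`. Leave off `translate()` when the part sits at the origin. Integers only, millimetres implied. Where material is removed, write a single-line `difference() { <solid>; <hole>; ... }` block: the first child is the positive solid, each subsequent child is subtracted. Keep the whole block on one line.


difference() { cube([4690, 144, 2930]); translate([2638, 0, 0]) cube([790, 144, 2085]); }
translate([0, 5396, 0]) cube([4690, 144, 2930]);
translate([0, 144, 0]) cube([144, 5252, 2930]);
translate([4546, 144, 0]) cube([144, 5252, 2930]);


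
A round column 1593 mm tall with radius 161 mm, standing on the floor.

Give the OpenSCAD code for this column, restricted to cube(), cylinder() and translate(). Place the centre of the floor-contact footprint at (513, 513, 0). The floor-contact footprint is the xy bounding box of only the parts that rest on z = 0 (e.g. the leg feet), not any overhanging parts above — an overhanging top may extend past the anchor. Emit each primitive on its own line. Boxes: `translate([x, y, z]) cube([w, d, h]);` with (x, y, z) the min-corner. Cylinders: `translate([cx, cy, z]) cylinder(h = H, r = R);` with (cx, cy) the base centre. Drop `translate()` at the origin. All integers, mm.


translate([513, 513, 0]) cylinder(h = 1593, r = 161);


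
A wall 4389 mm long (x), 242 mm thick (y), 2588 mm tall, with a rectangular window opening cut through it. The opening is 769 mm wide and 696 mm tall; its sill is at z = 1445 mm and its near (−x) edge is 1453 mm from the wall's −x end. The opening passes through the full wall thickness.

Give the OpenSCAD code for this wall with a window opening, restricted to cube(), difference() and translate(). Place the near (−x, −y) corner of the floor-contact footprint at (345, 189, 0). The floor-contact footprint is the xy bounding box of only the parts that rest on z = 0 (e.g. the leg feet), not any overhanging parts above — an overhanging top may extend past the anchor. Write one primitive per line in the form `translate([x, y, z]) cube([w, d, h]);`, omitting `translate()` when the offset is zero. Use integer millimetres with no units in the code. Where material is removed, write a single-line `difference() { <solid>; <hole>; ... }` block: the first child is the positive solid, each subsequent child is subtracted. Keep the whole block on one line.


difference() { translate([345, 189, 0]) cube([4389, 242, 2588]); translate([1798, 189, 1445]) cube([769, 242, 696]); }


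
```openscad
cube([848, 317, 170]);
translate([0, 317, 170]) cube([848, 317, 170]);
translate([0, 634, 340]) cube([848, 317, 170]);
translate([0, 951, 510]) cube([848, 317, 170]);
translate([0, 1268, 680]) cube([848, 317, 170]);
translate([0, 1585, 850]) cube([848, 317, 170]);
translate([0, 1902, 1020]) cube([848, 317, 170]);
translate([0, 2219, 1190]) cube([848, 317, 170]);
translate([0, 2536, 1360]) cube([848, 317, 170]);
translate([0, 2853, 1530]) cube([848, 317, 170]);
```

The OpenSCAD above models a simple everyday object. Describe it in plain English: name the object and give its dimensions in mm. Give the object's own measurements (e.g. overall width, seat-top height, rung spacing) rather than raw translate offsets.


A straight staircase of 10 solid steps. Each step is 848 mm wide (x), 317 mm deep (y, the going) and 170 mm tall (the rise). The first step rests on the floor; each subsequent step sits one going further in +y and one rise higher in +z, directly behind and above the previous step with no overlap.


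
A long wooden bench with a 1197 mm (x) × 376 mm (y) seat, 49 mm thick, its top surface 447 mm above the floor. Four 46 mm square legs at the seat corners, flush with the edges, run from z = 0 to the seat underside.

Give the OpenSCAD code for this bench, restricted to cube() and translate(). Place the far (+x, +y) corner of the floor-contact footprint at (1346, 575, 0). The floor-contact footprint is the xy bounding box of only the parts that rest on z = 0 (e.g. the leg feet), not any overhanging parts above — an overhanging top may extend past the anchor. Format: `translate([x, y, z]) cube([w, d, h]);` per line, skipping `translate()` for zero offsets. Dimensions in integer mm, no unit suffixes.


// leg_h = 447 − 49 = 398
translate([149, 199, 398]) cube([1197, 376, 49]);
translate([149, 199, 0]) cube([46, 46, 398]);
translate([149, 529, 0]) cube([46, 46, 398]);
translate([1300, 199, 0]) cube([46, 46, 398]);
translate([1300, 529, 0]) cube([46, 46, 398]);


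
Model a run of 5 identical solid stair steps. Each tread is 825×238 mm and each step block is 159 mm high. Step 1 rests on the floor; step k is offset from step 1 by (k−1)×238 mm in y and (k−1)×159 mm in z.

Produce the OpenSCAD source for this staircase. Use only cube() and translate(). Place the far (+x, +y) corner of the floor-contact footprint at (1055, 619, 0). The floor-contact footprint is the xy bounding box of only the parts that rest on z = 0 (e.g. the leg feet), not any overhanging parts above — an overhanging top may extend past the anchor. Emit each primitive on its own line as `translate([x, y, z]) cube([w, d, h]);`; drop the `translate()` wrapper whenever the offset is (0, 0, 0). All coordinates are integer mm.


translate([230, 381, 0]) cube([825, 238, 159]);
translate([230, 619, 159]) cube([825, 238, 159]);
translate([230, 857, 318]) cube([825, 238, 159]);
translate([230, 1095, 477]) cube([825, 238, 159]);
translate([230, 1333, 636]) cube([825, 238, 159]);


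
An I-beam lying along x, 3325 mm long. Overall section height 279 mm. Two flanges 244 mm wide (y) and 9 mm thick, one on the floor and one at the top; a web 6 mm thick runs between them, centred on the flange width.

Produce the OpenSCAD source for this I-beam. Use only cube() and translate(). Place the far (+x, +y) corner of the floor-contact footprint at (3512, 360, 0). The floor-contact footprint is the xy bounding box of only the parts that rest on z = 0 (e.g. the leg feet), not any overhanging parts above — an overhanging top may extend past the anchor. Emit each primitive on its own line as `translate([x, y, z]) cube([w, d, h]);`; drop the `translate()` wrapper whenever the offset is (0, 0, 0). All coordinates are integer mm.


translate([187, 116, 0]) cube([3325, 244, 9]);
translate([187, 235, 9]) cube([3325, 6, 261]);
translate([187, 116, 270]) cube([3325, 244, 9]);


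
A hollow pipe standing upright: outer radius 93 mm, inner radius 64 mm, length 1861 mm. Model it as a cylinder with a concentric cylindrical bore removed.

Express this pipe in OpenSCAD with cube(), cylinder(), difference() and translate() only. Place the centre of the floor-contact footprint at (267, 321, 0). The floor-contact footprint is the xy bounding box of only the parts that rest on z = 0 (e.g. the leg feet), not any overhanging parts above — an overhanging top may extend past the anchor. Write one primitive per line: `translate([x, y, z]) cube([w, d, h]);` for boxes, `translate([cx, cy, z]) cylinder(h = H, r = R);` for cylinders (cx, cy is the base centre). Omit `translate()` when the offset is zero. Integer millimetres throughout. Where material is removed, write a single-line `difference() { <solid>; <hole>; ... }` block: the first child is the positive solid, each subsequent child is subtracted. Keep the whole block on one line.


difference() { translate([267, 321, 0]) cylinder(h = 1861, r = 93); translate([267, 321, 0]) cylinder(h = 1861, r = 64); }


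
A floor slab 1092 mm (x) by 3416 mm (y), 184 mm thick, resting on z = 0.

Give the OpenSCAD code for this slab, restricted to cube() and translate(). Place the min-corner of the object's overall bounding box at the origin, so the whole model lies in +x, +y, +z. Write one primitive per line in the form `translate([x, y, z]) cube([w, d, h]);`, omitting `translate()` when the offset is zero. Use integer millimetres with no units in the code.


cube([1092, 3416, 184]);


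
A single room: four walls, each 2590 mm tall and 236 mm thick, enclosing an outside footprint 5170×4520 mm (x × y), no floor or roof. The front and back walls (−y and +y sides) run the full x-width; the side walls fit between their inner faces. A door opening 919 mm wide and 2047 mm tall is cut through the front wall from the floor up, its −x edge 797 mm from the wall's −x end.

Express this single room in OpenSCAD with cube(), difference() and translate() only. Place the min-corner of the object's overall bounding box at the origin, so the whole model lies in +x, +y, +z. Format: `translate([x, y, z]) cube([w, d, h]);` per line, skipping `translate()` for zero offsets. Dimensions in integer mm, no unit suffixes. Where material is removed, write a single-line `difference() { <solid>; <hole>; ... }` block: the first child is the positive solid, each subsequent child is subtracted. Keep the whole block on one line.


difference() { cube([5170, 236, 2590]); translate([797, 0, 0]) cube([919, 236, 2047]); }
translate([0, 4284, 0]) cube([5170, 236, 2590]);
translate([0, 236, 0]) cube([236, 4048, 2590]);
translate([4934, 236, 0]) cube([236, 4048, 2590]);


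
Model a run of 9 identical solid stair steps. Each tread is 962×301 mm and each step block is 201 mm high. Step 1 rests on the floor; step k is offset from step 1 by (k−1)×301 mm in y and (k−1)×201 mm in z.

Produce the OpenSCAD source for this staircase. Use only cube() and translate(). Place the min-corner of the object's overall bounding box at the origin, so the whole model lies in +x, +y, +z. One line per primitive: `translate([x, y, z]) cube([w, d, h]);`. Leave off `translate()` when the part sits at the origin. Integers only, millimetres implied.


cube([962, 301, 201]);
translate([0, 301, 201]) cube([962, 301, 201]);
translate([0, 602, 402]) cube([962, 301, 201]);
translate([0, 903, 603]) cube([962, 301, 201]);
translate([0, 1204, 804]) cube([962, 301, 201]);
translate([0, 1505, 1005]) cube([962, 301, 201]);
translate([0, 1806, 1206]) cube([962, 301, 201]);
translate([0, 2107, 1407]) cube([962, 301, 201]);
translate([0, 2408, 1608]) cube([962, 301, 201]);


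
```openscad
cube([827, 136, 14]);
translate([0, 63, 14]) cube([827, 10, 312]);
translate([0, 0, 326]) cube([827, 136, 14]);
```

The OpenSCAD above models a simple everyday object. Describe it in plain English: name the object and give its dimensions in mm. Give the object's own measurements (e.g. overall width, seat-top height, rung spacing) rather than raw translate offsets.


An I-beam lying along x, 827 mm long. Overall section height 340 mm. Two flanges 136 mm wide (y) and 14 mm thick, one on the floor and one at the top; a web 10 mm thick runs between them, centred on the flange width.


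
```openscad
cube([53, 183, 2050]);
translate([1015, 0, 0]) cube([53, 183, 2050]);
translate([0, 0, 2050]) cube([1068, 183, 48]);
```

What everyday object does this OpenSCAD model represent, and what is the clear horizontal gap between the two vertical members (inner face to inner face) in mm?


A door frame. The clear opening width is 962 mm.

Two 2050 mm tall posts with a header on top — a door frame. The left jamb is 53 mm wide at x = 0; the right jamb starts at x = 1015. The clear opening is 1015 − 53 = 962 mm.


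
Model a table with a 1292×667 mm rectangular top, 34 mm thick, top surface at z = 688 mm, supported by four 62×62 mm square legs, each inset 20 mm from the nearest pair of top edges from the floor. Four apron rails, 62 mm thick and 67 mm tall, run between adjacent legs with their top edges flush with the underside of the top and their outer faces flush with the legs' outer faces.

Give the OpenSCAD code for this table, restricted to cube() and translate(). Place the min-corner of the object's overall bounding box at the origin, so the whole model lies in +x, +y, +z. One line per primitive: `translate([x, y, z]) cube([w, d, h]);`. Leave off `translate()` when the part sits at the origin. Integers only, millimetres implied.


translate([0, 0, 654]) cube([1292, 667, 34]);
translate([20, 20, 0]) cube([62, 62, 654]);
translate([1210, 20, 0]) cube([62, 62, 654]);
translate([20, 585, 0]) cube([62, 62, 654]);
translate([1210, 585, 0]) cube([62, 62, 654]);
translate([82, 20, 587]) cube([1128, 62, 67]);
translate([82, 585, 587]) cube([1128, 62, 67]);
translate([20, 82, 587]) cube([62, 503, 67]);
translate([1210, 82, 587]) cube([62, 503, 67]);


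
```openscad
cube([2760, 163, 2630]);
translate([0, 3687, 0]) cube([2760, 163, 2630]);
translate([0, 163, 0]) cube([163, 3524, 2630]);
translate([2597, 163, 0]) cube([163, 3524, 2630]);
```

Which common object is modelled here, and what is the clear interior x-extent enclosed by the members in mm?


A house (or room) frame. The interior width is 2434 mm.

Four 2630 mm walls enclosing a rectangle with no floor or roof — a room or house frame. Outside width is 2760 mm and wall thickness is 163 mm, so the interior width is 2760 − 2 × 163 = 2434 mm.


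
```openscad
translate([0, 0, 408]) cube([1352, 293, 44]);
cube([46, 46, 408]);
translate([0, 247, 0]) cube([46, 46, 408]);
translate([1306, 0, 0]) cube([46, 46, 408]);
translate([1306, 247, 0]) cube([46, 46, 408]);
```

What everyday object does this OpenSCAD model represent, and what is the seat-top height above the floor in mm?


A bench. The seat-top height is 452 mm.

A long slab on four corner posts — a bench. The slab sits at z = 408 with thickness 44, so the top is 408 + 44 = 452 mm.


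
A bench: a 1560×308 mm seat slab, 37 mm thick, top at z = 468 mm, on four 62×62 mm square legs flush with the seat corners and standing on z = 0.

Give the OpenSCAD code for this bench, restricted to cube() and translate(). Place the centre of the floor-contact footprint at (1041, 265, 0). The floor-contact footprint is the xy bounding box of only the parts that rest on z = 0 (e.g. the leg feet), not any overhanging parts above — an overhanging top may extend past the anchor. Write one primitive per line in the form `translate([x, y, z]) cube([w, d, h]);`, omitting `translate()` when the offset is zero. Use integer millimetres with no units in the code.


translate([261, 111, 431]) cube([1560, 308, 37]);
translate([261, 111, 0]) cube([62, 62, 431]);
translate([261, 357, 0]) cube([62, 62, 431]);
translate([1759, 111, 0]) cube([62, 62, 431]);
translate([1759, 357, 0]) cube([62, 62, 431]);


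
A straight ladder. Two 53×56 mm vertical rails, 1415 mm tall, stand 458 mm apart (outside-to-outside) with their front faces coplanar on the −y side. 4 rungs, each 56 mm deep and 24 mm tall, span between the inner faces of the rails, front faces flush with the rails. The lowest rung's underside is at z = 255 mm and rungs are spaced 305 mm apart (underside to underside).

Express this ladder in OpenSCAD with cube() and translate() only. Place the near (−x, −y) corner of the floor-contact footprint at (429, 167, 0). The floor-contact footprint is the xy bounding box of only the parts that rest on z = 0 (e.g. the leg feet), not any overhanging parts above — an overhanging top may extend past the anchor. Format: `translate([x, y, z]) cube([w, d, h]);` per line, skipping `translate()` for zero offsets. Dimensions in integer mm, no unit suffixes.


translate([429, 167, 0]) cube([53, 56, 1415]);
translate([834, 167, 0]) cube([53, 56, 1415]);
translate([482, 167, 255]) cube([352, 56, 24]);
translate([482, 167, 560]) cube([352, 56, 24]);
translate([482, 167, 865]) cube([352, 56, 24]);
translate([482, 167, 1170]) cube([352, 56, 24]);


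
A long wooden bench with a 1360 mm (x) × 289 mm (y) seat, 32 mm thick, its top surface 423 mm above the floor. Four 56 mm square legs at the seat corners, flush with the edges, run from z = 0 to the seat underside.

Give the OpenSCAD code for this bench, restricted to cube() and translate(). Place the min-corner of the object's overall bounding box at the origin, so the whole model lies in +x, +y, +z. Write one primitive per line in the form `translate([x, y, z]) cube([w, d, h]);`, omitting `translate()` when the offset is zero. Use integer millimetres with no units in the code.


// leg_h = 423 − 32 = 391
translate([0, 0, 391]) cube([1360, 289, 32]);
cube([56, 56, 391]);
translate([0, 233, 0]) cube([56, 56, 391]);
translate([1304, 0, 0]) cube([56, 56, 391]);
translate([1304, 233, 0]) cube([56, 56, 391]);


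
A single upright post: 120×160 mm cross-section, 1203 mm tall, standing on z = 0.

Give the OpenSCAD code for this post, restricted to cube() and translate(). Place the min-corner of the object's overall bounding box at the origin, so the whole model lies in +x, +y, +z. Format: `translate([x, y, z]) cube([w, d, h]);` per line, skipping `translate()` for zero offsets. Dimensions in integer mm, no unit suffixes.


cube([120, 160, 1203]);


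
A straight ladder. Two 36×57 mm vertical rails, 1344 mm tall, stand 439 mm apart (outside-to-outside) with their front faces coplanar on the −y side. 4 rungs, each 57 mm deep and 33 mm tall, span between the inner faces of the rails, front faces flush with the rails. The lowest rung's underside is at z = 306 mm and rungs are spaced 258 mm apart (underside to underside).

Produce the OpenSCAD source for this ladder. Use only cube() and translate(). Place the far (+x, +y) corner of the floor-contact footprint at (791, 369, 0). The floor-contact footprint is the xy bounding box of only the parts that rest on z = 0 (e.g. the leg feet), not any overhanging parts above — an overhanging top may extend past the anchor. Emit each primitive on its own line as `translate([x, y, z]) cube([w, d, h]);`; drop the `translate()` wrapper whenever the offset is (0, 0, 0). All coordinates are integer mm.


translate([352, 312, 0]) cube([36, 57, 1344]);
translate([755, 312, 0]) cube([36, 57, 1344]);
translate([388, 312, 306]) cube([367, 57, 33]);
translate([388, 312, 564]) cube([367, 57, 33]);
translate([388, 312, 822]) cube([367, 57, 33]);
translate([388, 312, 1080]) cube([367, 57, 33]);


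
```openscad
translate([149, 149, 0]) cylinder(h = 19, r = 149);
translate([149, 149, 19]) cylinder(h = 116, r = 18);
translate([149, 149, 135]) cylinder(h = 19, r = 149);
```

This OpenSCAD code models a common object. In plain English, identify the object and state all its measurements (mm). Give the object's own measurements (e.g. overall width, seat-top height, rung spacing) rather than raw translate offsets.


A spool: two coaxial disc flanges of radius 149 mm and thickness 19 mm, joined by a core cylinder of radius 18 mm and height 116 mm. The lower flange rests on z = 0 and the three cylinders share a vertical axis.


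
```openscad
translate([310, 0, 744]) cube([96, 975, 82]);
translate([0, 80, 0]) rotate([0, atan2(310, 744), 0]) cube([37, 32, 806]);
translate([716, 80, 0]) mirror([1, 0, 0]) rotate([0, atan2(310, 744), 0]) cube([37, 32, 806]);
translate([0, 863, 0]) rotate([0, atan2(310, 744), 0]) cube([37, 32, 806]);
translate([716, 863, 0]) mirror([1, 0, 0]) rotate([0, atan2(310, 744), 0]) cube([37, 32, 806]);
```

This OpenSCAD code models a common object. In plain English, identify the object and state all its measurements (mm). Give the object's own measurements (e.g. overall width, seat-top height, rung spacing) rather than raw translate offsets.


A sawhorse. A 96×975×82 mm beam (x, y, z) sits on two A-frame leg pairs. Each pair is two raked legs of 37×32 mm section (32 mm along y) splaying symmetrically in x. Each leg rises 744 mm vertically over 310 mm of horizontal reach and is 806 mm long along its own axis. Every leg's outer bottom edge rests on the floor and its outer top edge meets a bottom edge of the beam — the left legs (tilting toward +x) meet the beam's −x bottom edge, the right legs (their mirror images, tilting toward −x) meet its +x bottom edge — so the leg tops tuck under the beam, the beam's underside is 744 mm above the floor, and the feet are 716 mm apart outside-to-outside with the beam centred between them. The two leg pairs are set in 80 mm from either end of the beam.


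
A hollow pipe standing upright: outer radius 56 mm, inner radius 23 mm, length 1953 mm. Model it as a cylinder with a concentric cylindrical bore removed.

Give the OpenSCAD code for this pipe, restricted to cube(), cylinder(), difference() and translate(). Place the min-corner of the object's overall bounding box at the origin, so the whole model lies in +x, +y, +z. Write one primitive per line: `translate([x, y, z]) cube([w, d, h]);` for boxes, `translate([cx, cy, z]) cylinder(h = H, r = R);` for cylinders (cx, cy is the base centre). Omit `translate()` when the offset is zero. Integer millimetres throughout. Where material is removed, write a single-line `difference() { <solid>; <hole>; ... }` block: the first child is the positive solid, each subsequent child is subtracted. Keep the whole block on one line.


difference() { translate([56, 56, 0]) cylinder(h = 1953, r = 56); translate([56, 56, 0]) cylinder(h = 1953, r = 23); }


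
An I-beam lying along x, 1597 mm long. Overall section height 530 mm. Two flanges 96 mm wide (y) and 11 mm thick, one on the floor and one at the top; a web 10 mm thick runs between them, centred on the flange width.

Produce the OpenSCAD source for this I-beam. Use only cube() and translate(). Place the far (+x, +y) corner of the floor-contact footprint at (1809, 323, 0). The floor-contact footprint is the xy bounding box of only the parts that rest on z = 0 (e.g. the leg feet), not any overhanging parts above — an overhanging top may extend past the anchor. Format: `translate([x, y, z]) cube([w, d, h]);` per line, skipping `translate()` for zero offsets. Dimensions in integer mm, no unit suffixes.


translate([212, 227, 0]) cube([1597, 96, 11]);
translate([212, 270, 11]) cube([1597, 10, 508]);
translate([212, 227, 519]) cube([1597, 96, 11]);


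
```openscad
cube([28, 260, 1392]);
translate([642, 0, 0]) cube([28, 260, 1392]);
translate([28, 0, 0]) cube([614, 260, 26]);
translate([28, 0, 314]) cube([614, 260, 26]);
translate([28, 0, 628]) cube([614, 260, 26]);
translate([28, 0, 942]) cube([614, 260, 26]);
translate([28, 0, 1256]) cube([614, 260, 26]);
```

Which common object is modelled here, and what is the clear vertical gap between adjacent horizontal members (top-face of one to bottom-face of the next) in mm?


A bookshelf. The clear shelf gap is 288 mm.

Two tall side panels with 5 horizontal boards between them — a bookshelf. The first two shelf undersides are at z = 0 and z = 314; with shelf thickness 26, the clear gap is 314 − 0 − 26 = 288 mm.


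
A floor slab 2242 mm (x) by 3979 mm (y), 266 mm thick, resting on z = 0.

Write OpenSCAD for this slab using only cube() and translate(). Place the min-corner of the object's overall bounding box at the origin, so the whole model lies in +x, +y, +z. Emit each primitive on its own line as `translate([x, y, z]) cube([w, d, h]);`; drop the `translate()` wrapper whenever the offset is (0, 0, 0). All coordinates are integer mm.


cube([2242, 3979, 266]);


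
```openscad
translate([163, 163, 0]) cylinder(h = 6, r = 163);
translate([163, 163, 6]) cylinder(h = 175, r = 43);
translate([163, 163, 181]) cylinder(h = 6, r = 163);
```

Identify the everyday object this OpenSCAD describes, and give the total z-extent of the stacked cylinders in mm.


A spool. The overall height is 187 mm.

Three coaxial cylinders, large–small–large — a spool. Two 6 mm flanges and a 175 mm core give 6 + 175 + 6 = 187 mm.


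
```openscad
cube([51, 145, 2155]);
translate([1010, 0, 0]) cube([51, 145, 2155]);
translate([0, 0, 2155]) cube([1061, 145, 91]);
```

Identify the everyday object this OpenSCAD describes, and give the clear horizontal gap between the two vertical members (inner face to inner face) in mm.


A door frame. The clear opening width is 959 mm.

Two 2155 mm tall posts with a header on top — a door frame. The left jamb is 51 mm wide at x = 0; the right jamb starts at x = 1010. The clear opening is 1010 − 51 = 959 mm.


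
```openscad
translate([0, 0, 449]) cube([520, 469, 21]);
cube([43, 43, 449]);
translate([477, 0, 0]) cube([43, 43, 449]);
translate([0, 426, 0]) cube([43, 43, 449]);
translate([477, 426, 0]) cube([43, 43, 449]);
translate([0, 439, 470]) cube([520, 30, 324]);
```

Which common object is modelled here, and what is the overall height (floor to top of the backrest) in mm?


A chair. The overall height is 794 mm.

A slab on four corner posts with a tall panel at the back — a chair. The seat slab sits at z = 449 with thickness 21, and the 324 mm backrest starts at the seat top, so the overall height is 449 + 21 + 324 = 794 mm.


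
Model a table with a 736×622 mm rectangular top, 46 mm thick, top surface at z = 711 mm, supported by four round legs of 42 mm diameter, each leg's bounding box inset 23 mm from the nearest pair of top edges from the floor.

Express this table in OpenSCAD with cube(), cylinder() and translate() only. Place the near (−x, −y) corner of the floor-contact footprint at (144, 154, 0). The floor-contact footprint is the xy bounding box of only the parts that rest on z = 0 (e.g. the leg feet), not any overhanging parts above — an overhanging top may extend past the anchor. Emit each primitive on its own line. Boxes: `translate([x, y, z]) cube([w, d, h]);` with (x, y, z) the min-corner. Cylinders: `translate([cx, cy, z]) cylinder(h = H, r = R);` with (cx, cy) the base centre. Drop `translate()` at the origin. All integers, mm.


// leg_h = 711 - 46 = 665
translate([121, 131, 665]) cube([736, 622, 46]);
translate([165, 175, 0]) cylinder(h = 665, r = 21);
translate([813, 175, 0]) cylinder(h = 665, r = 21);
translate([165, 709, 0]) cylinder(h = 665, r = 21);
translate([813, 709, 0]) cylinder(h = 665, r = 21);


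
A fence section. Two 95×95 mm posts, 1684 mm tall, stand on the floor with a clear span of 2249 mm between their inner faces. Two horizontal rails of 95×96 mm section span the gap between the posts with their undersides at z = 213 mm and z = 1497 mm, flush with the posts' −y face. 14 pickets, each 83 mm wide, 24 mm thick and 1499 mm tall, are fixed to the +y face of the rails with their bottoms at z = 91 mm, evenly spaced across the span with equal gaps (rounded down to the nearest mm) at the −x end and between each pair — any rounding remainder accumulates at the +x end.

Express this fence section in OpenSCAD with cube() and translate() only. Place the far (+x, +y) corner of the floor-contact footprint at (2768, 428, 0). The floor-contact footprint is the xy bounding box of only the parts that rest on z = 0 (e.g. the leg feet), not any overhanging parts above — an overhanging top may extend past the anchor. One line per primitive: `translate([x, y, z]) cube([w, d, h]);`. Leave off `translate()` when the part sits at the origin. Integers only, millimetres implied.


translate([329, 333, 0]) cube([95, 95, 1684]);
translate([2673, 333, 0]) cube([95, 95, 1684]);
translate([424, 333, 213]) cube([2249, 95, 96]);
translate([424, 333, 1497]) cube([2249, 95, 96]);
translate([496, 428, 91]) cube([83, 24, 1499]);
translate([651, 428, 91]) cube([83, 24, 1499]);
translate([806, 428, 91]) cube([83, 24, 1499]);
translate([961, 428, 91]) cube([83, 24, 1499]);
translate([1116, 428, 91]) cube([83, 24, 1499]);
translate([1271, 428, 91]) cube([83, 24, 1499]);
translate([1426, 428, 91]) cube([83, 24, 1499]);
translate([1581, 428, 91]) cube([83, 24, 1499]);
translate([1736, 428, 91]) cube([83, 24, 1499]);
translate([1891, 428, 91]) cube([83, 24, 1499]);
translate([2046, 428, 91]) cube([83, 24, 1499]);
translate([2201, 428, 91]) cube([83, 24, 1499]);
translate([2356, 428, 91]) cube([83, 24, 1499]);
translate([2511, 428, 91]) cube([83, 24, 1499]);
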